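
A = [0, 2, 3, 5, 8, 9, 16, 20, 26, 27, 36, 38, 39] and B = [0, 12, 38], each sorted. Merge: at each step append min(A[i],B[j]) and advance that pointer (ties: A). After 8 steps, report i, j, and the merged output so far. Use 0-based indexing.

[i=0,j=0] A[i]=0<=B[j]=0 take 0 → i++
[i=1,j=0] A[i]=2>B[j]=0 take 0 → j++
[i=1,j=1] A[i]=2<=B[j]=12 take 2 → i++
[i=2,j=1] A[i]=3<=B[j]=12 take 3 → i++
[i=3,j=1] A[i]=5<=B[j]=12 take 5 → i++
[i=4,j=1] A[i]=8<=B[j]=12 take 8 → i++
[i=5,j=1] A[i]=9<=B[j]=12 take 9 → i++
[i=6,j=1] A[i]=16>B[j]=12 take 12 → j++

i=6, j=2, merged so far=[0, 0, 2, 3, 5, 8, 9, 12]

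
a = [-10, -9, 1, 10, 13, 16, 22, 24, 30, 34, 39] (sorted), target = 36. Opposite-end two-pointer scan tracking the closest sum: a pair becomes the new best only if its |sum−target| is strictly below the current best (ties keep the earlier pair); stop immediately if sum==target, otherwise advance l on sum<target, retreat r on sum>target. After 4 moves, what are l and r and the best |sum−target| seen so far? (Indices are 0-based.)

l=3, r=9, best |Δ|=1

[0,10] -10+39=29 d=7 * → l++
[1,10] -9+39=30 d=6 * → l++
[2,10] 1+39=40 d=4 * → r--
[2,9] 1+34=35 d=1 * → l++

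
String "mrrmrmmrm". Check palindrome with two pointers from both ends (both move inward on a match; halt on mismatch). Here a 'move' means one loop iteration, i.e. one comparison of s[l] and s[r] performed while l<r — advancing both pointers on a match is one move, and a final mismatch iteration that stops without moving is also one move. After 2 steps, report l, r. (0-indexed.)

l=2, r=6

[0,8] 'm'=='m' → l++,r--
[1,7] 'r'=='r' → l++,r--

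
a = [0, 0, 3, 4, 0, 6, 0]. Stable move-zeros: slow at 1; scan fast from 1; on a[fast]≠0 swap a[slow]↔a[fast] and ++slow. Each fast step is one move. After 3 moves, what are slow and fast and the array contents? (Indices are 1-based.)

slow=2, fast=4, a=[3, 0, 0, 4, 0, 6, 0]

(s=1,f=1) a[fast]=0 → fast++
(s=1,f=2) a[fast]=0 → fast++
(s=1,f=3) a[fast]=3≠0 swap→a[1]=3 → slow++,fast++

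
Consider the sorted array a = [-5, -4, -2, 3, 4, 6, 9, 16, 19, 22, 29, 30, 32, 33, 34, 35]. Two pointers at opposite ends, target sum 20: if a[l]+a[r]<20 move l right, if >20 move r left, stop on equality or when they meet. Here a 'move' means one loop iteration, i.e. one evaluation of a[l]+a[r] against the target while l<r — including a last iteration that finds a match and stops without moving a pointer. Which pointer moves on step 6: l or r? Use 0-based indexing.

[0,15] -5+35=30 >20 → r--
[0,14] -5+34=29 >20 → r--
[0,13] -5+33=28 >20 → r--
[0,12] -5+32=27 >20 → r--
[0,11] -5+30=25 >20 → r--
[0,10] -5+29=24 >20 → r--

r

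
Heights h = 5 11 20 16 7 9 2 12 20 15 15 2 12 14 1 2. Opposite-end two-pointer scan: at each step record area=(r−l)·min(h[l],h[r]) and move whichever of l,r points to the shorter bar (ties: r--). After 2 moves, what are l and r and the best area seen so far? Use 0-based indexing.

[0,15] min(5,2)*15=30 best=30 * → r--
[0,14] min(5,1)*14=14 best=30 → r--

l=0, r=13, best area=30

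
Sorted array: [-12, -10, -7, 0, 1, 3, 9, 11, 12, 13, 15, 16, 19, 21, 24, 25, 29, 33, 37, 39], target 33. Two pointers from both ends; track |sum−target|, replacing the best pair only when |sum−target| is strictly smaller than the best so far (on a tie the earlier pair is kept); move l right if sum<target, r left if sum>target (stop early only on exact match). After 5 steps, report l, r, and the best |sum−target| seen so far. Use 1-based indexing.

l=1 r=20: -12+39=27 d=6 *, l++
l=2 r=20: -10+39=29 d=4 *, l++
l=3 r=20: -7+39=32 d=1 *, l++
l=4 r=20: 0+39=39 d=6, r--
l=4 r=19: 0+37=37 d=4, r--

l=4, r=18, best |Δ|=1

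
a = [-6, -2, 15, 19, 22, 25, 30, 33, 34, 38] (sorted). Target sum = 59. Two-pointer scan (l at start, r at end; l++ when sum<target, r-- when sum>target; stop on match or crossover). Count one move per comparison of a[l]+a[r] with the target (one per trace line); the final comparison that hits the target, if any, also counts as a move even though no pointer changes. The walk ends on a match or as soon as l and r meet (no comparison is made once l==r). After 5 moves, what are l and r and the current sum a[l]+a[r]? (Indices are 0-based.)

l=0 r=9: -6+38=32 <59, l++
l=1 r=9: -2+38=36 <59, l++
l=2 r=9: 15+38=53 <59, l++
l=3 r=9: 19+38=57 <59, l++
l=4 r=9: 22+38=60 >59, r--

l=4, r=8, sum=56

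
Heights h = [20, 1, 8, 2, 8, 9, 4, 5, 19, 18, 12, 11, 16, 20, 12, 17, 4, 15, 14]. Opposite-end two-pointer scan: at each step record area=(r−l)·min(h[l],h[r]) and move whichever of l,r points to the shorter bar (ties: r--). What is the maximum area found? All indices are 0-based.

max area = 260

l=0 r=18: min(20,14)*18=252 best=252 *, r--
l=0 r=17: min(20,15)*17=255 best=255 *, r--
l=0 r=16: min(20,4)*16=64 best=255, r--
l=0 r=15: min(20,17)*15=255 best=255, r--
l=0 r=14: min(20,12)*14=168 best=255, r--
l=0 r=13: min(20,20)*13=260 best=260 *, r--
l=0 r=12: min(20,16)*12=192 best=260, r--
l=0 r=11: min(20,11)*11=121 best=260, r--
l=0 r=10: min(20,12)*10=120 best=260, r--
l=0 r=9: min(20,18)*9=162 best=260, r--
l=0 r=8: min(20,19)*8=152 best=260, r--
l=0 r=7: min(20,5)*7=35 best=260, r--
l=0 r=6: min(20,4)*6=24 best=260, r--
l=0 r=5: min(20,9)*5=45 best=260, r--
l=0 r=4: min(20,8)*4=32 best=260, r--
l=0 r=3: min(20,2)*3=6 best=260, r--
l=0 r=2: min(20,8)*2=16 best=260, r--
l=0 r=1: min(20,1)*1=1 best=260, r--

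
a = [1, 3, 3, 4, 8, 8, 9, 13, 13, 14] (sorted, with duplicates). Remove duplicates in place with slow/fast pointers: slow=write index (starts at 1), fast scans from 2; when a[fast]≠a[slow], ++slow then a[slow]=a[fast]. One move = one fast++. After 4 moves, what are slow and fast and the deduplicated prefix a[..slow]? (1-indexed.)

slow=1 fast=2: a[fast]=3≠a[slow]=1 write a[2]=3, slow++,fast++
slow=2 fast=3: a[fast]=3=a[slow] dup, fast++
slow=2 fast=4: a[fast]=4≠a[slow]=3 write a[3]=4, slow++,fast++
slow=3 fast=5: a[fast]=8≠a[slow]=4 write a[4]=8, slow++,fast++

slow=4, fast=6, prefix=[1, 3, 4, 8]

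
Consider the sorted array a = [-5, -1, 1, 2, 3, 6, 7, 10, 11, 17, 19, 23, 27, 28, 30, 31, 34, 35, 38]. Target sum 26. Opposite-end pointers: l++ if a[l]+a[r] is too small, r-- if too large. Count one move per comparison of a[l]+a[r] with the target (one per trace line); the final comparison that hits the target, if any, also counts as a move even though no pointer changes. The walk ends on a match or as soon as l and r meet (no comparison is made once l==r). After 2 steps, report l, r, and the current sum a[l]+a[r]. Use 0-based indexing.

l=0, r=16, sum=29

[0,18] -5+38=33 >26 → r--
[0,17] -5+35=30 >26 → r--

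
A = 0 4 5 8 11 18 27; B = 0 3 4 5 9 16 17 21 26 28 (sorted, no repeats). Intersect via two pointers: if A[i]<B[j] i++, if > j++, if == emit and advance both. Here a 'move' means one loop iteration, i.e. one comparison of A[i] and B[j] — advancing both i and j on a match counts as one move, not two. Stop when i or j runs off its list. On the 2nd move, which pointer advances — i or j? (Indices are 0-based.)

i=0 j=0: 0==0 emit, i++,j++
i=1 j=1: 4>3, j++

j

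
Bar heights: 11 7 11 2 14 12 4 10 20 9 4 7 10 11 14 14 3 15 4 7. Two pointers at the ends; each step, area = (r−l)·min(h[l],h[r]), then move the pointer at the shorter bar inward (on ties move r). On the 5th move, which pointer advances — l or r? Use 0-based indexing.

l=0 r=19: min(11,7)*19=133 best=133 *, r--
l=0 r=18: min(11,4)*18=72 best=133, r--
l=0 r=17: min(11,15)*17=187 best=187 *, l++
l=1 r=17: min(7,15)*16=112 best=187, l++
l=2 r=17: min(11,15)*15=165 best=187, l++

l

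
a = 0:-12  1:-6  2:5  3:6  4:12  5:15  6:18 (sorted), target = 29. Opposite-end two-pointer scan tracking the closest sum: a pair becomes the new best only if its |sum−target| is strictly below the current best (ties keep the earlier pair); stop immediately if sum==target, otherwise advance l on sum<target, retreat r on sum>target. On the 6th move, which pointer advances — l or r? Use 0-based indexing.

l

l=0 r=6: -12+18=6 d=23 *, l++
l=1 r=6: -6+18=12 d=17 *, l++
l=2 r=6: 5+18=23 d=6 *, l++
l=3 r=6: 6+18=24 d=5 *, l++
l=4 r=6: 12+18=30 d=1 *, r--
l=4 r=5: 12+15=27 d=2, l++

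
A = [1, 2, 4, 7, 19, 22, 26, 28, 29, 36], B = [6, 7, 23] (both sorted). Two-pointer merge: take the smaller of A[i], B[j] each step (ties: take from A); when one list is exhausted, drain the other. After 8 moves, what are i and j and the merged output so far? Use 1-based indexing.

i=1 j=1: A[i]=1<=B[j]=6 take 1, i++
i=2 j=1: A[i]=2<=B[j]=6 take 2, i++
i=3 j=1: A[i]=4<=B[j]=6 take 4, i++
i=4 j=1: A[i]=7>B[j]=6 take 6, j++
i=4 j=2: A[i]=7<=B[j]=7 take 7, i++
i=5 j=2: A[i]=19>B[j]=7 take 7, j++
i=5 j=3: A[i]=19<=B[j]=23 take 19, i++
i=6 j=3: A[i]=22<=B[j]=23 take 22, i++

i=7, j=3, merged so far=[1, 2, 4, 6, 7, 7, 19, 22]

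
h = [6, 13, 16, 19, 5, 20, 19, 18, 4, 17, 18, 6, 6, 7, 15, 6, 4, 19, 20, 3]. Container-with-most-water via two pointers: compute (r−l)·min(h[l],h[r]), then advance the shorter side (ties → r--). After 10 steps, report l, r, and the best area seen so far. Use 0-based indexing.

l=5, r=14, best area=285

l=0 r=19: min(6,3)*19=57 best=57 *, r--
l=0 r=18: min(6,20)*18=108 best=108 *, l++
l=1 r=18: min(13,20)*17=221 best=221 *, l++
l=2 r=18: min(16,20)*16=256 best=256 *, l++
l=3 r=18: min(19,20)*15=285 best=285 *, l++
l=4 r=18: min(5,20)*14=70 best=285, l++
l=5 r=18: min(20,20)*13=260 best=285, r--
l=5 r=17: min(20,19)*12=228 best=285, r--
l=5 r=16: min(20,4)*11=44 best=285, r--
l=5 r=15: min(20,6)*10=60 best=285, r--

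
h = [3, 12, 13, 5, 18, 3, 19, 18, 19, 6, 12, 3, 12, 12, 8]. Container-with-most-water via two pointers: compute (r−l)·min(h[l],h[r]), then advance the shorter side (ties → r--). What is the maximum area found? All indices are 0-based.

[0,14] min(3,8)*14=42 best=42 * → l++
[1,14] min(12,8)*13=104 best=104 * → r--
[1,13] min(12,12)*12=144 best=144 * → r--
[1,12] min(12,12)*11=132 best=144 → r--
[1,11] min(12,3)*10=30 best=144 → r--
[1,10] min(12,12)*9=108 best=144 → r--
[1,9] min(12,6)*8=48 best=144 → r--
[1,8] min(12,19)*7=84 best=144 → l++
[2,8] min(13,19)*6=78 best=144 → l++
[3,8] min(5,19)*5=25 best=144 → l++
[4,8] min(18,19)*4=72 best=144 → l++
[5,8] min(3,19)*3=9 best=144 → l++
[6,8] min(19,19)*2=38 best=144 → r--
[6,7] min(19,18)*1=18 best=144 → r--

max area = 144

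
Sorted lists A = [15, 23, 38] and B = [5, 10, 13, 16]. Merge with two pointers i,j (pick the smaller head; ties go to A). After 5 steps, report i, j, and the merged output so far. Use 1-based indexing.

i=2, j=5, merged so far=[5, 10, 13, 15, 16]

i=1 j=1: A[i]=15>B[j]=5 take 5, j++
i=1 j=2: A[i]=15>B[j]=10 take 10, j++
i=1 j=3: A[i]=15>B[j]=13 take 13, j++
i=1 j=4: A[i]=15<=B[j]=16 take 15, i++
i=2 j=4: A[i]=23>B[j]=16 take 16, j++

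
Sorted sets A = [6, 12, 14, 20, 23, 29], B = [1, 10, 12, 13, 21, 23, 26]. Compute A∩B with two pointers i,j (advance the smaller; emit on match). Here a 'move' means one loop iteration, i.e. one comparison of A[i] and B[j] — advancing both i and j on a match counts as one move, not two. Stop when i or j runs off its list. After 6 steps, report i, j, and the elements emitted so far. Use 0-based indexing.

i=0 j=0: 6>1, j++
i=0 j=1: 6<10, i++
i=1 j=1: 12>10, j++
i=1 j=2: 12==12 emit, i++,j++
i=2 j=3: 14>13, j++
i=2 j=4: 14<21, i++

i=3, j=4, emitted=[12]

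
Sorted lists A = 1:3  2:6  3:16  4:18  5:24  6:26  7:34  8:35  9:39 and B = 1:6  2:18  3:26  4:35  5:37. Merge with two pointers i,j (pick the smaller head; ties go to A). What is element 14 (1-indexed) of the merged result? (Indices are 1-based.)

merged[14] = 39

[i=1,j=1] A[i]=3<=B[j]=6 take 3 → i++
[i=2,j=1] A[i]=6<=B[j]=6 take 6 → i++
[i=3,j=1] A[i]=16>B[j]=6 take 6 → j++
[i=3,j=2] A[i]=16<=B[j]=18 take 16 → i++
[i=4,j=2] A[i]=18<=B[j]=18 take 18 → i++
[i=5,j=2] A[i]=24>B[j]=18 take 18 → j++
[i=5,j=3] A[i]=24<=B[j]=26 take 24 → i++
[i=6,j=3] A[i]=26<=B[j]=26 take 26 → i++
[i=7,j=3] A[i]=34>B[j]=26 take 26 → j++
[i=7,j=4] A[i]=34<=B[j]=35 take 34 → i++
[i=8,j=4] A[i]=35<=B[j]=35 take 35 → i++
[i=9,j=4] A[i]=39>B[j]=35 take 35 → j++
[i=9,j=5] A[i]=39>B[j]=37 take 37 → j++
[i=9,j=6] B done, take A[i]=39 → i++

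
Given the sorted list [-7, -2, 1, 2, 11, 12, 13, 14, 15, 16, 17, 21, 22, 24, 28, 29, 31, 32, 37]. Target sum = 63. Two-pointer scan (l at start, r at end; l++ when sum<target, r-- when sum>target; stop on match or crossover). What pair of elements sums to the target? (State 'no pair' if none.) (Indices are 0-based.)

[0,18] -7+37=30 <63 → l++
[1,18] -2+37=35 <63 → l++
[2,18] 1+37=38 <63 → l++
[3,18] 2+37=39 <63 → l++
[4,18] 11+37=48 <63 → l++
[5,18] 12+37=49 <63 → l++
[6,18] 13+37=50 <63 → l++
[7,18] 14+37=51 <63 → l++
[8,18] 15+37=52 <63 → l++
[9,18] 16+37=53 <63 → l++
[10,18] 17+37=54 <63 → l++
[11,18] 21+37=58 <63 → l++
[12,18] 22+37=59 <63 → l++
[13,18] 24+37=61 <63 → l++
[14,18] 28+37=65 >63 → r--
[14,17] 28+32=60 <63 → l++
[15,17] 29+32=61 <63 → l++
[16,17] 31+32=63 → found

(31, 32)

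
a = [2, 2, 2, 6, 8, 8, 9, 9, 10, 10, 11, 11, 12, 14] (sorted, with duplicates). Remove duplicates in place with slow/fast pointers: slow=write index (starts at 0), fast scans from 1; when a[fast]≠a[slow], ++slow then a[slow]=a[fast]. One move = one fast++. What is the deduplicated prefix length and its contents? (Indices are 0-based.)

length 8; prefix = [2, 6, 8, 9, 10, 11, 12, 14]

slow=0 fast=1: a[fast]=2=a[slow] dup, fast++
slow=0 fast=2: a[fast]=2=a[slow] dup, fast++
slow=0 fast=3: a[fast]=6≠a[slow]=2 write a[1]=6, slow++,fast++
slow=1 fast=4: a[fast]=8≠a[slow]=6 write a[2]=8, slow++,fast++
slow=2 fast=5: a[fast]=8=a[slow] dup, fast++
slow=2 fast=6: a[fast]=9≠a[slow]=8 write a[3]=9, slow++,fast++
slow=3 fast=7: a[fast]=9=a[slow] dup, fast++
slow=3 fast=8: a[fast]=10≠a[slow]=9 write a[4]=10, slow++,fast++
slow=4 fast=9: a[fast]=10=a[slow] dup, fast++
slow=4 fast=10: a[fast]=11≠a[slow]=10 write a[5]=11, slow++,fast++
slow=5 fast=11: a[fast]=11=a[slow] dup, fast++
slow=5 fast=12: a[fast]=12≠a[slow]=11 write a[6]=12, slow++,fast++
slow=6 fast=13: a[fast]=14≠a[slow]=12 write a[7]=14, slow++,fast++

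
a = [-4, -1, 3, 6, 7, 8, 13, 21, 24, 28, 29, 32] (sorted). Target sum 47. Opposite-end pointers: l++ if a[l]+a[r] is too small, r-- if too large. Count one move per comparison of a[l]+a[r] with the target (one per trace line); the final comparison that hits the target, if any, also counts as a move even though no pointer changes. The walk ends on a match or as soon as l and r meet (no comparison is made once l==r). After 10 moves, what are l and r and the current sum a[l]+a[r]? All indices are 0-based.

l=0 r=11: -4+32=28 <47, l++
l=1 r=11: -1+32=31 <47, l++
l=2 r=11: 3+32=35 <47, l++
l=3 r=11: 6+32=38 <47, l++
l=4 r=11: 7+32=39 <47, l++
l=5 r=11: 8+32=40 <47, l++
l=6 r=11: 13+32=45 <47, l++
l=7 r=11: 21+32=53 >47, r--
l=7 r=10: 21+29=50 >47, r--
l=7 r=9: 21+28=49 >47, r--

l=7, r=8, sum=45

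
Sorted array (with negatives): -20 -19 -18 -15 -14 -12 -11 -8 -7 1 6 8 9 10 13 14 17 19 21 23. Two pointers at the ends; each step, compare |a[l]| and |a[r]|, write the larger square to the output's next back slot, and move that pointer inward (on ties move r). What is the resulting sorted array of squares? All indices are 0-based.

[1, 36, 49, 64, 64, 81, 100, 121, 144, 169, 196, 196, 225, 289, 324, 361, 361, 400, 441, 529]

l=0 r=19: |-20|<=|23| out[19]=529, r--
l=0 r=18: |-20|<=|21| out[18]=441, r--
l=0 r=17: |-20|>|19| out[17]=400, l++
l=1 r=17: |-19|<=|19| out[16]=361, r--
l=1 r=16: |-19|>|17| out[15]=361, l++
l=2 r=16: |-18|>|17| out[14]=324, l++
l=3 r=16: |-15|<=|17| out[13]=289, r--
l=3 r=15: |-15|>|14| out[12]=225, l++
l=4 r=15: |-14|<=|14| out[11]=196, r--
l=4 r=14: |-14|>|13| out[10]=196, l++
l=5 r=14: |-12|<=|13| out[9]=169, r--
l=5 r=13: |-12|>|10| out[8]=144, l++
l=6 r=13: |-11|>|10| out[7]=121, l++
l=7 r=13: |-8|<=|10| out[6]=100, r--
l=7 r=12: |-8|<=|9| out[5]=81, r--
l=7 r=11: |-8|<=|8| out[4]=64, r--
l=7 r=10: |-8|>|6| out[3]=64, l++
l=8 r=10: |-7|>|6| out[2]=49, l++
l=9 r=10: |1|<=|6| out[1]=36, r--
l=9 r=9: |1|<=|1| out[0]=1, r--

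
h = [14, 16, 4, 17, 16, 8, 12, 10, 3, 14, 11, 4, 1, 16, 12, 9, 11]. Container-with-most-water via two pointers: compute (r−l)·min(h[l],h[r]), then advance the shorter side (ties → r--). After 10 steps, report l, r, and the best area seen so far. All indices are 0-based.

l=0 r=16: min(14,11)*16=176 best=176 *, r--
l=0 r=15: min(14,9)*15=135 best=176, r--
l=0 r=14: min(14,12)*14=168 best=176, r--
l=0 r=13: min(14,16)*13=182 best=182 *, l++
l=1 r=13: min(16,16)*12=192 best=192 *, r--
l=1 r=12: min(16,1)*11=11 best=192, r--
l=1 r=11: min(16,4)*10=40 best=192, r--
l=1 r=10: min(16,11)*9=99 best=192, r--
l=1 r=9: min(16,14)*8=112 best=192, r--
l=1 r=8: min(16,3)*7=21 best=192, r--

l=1, r=7, best area=192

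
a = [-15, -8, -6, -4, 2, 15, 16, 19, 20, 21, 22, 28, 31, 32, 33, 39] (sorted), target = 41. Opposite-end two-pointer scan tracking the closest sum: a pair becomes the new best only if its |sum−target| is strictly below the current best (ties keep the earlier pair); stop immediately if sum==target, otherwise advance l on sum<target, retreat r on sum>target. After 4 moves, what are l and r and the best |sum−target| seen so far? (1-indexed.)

l=1 r=16: -15+39=24 d=17 *, l++
l=2 r=16: -8+39=31 d=10 *, l++
l=3 r=16: -6+39=33 d=8 *, l++
l=4 r=16: -4+39=35 d=6 *, l++

l=5, r=16, best |Δ|=6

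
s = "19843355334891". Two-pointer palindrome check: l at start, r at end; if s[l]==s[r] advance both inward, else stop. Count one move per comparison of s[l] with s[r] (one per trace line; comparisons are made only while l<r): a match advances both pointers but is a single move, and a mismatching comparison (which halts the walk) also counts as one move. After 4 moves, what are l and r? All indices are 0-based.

l=4, r=9

l=0 r=13: '1'=='1', l++,r--
l=1 r=12: '9'=='9', l++,r--
l=2 r=11: '8'=='8', l++,r--
l=3 r=10: '4'=='4', l++,r--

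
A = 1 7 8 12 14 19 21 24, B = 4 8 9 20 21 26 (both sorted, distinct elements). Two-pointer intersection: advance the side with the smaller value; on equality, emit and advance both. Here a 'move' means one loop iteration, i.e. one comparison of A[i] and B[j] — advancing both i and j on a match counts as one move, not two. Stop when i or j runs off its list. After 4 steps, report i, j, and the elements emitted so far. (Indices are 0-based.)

i=0 j=0: 1<4, i++
i=1 j=0: 7>4, j++
i=1 j=1: 7<8, i++
i=2 j=1: 8==8 emit, i++,j++

i=3, j=2, emitted=[8]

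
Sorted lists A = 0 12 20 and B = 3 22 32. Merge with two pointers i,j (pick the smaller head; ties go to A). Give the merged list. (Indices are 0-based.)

[0, 3, 12, 20, 22, 32]

[i=0,j=0] A[i]=0<=B[j]=3 take 0 → i++
[i=1,j=0] A[i]=12>B[j]=3 take 3 → j++
[i=1,j=1] A[i]=12<=B[j]=22 take 12 → i++
[i=2,j=1] A[i]=20<=B[j]=22 take 20 → i++
[i=3,j=1] A done, take B[j]=22 → j++
[i=3,j=2] A done, take B[j]=32 → j++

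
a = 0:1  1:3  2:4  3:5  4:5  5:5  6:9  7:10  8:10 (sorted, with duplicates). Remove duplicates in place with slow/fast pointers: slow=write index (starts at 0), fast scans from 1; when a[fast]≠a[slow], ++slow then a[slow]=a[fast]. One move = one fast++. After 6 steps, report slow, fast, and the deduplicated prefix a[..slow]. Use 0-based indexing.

(s=0,f=1) a[fast]=3≠a[slow]=1 write a[1]=3 → slow++,fast++
(s=1,f=2) a[fast]=4≠a[slow]=3 write a[2]=4 → slow++,fast++
(s=2,f=3) a[fast]=5≠a[slow]=4 write a[3]=5 → slow++,fast++
(s=3,f=4) a[fast]=5=a[slow] dup → fast++
(s=3,f=5) a[fast]=5=a[slow] dup → fast++
(s=3,f=6) a[fast]=9≠a[slow]=5 write a[4]=9 → slow++,fast++

slow=4, fast=7, prefix=[1, 3, 4, 5, 9]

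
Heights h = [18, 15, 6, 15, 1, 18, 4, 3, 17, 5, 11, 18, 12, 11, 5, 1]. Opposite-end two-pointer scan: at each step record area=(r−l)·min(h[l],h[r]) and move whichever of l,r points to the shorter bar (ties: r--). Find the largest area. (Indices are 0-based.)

max area = 198

l=0 r=15: min(18,1)*15=15 best=15 *, r--
l=0 r=14: min(18,5)*14=70 best=70 *, r--
l=0 r=13: min(18,11)*13=143 best=143 *, r--
l=0 r=12: min(18,12)*12=144 best=144 *, r--
l=0 r=11: min(18,18)*11=198 best=198 *, r--
l=0 r=10: min(18,11)*10=110 best=198, r--
l=0 r=9: min(18,5)*9=45 best=198, r--
l=0 r=8: min(18,17)*8=136 best=198, r--
l=0 r=7: min(18,3)*7=21 best=198, r--
l=0 r=6: min(18,4)*6=24 best=198, r--
l=0 r=5: min(18,18)*5=90 best=198, r--
l=0 r=4: min(18,1)*4=4 best=198, r--
l=0 r=3: min(18,15)*3=45 best=198, r--
l=0 r=2: min(18,6)*2=12 best=198, r--
l=0 r=1: min(18,15)*1=15 best=198, r--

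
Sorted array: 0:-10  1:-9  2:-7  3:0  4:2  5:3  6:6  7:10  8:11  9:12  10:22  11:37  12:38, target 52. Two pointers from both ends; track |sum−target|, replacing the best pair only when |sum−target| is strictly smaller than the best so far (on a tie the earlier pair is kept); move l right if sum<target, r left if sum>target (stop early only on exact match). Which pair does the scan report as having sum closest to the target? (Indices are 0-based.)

pair (12, 38) with sum 50 (|Δ|=2)

l=0 r=12: -10+38=28 d=24 *, l++
l=1 r=12: -9+38=29 d=23 *, l++
l=2 r=12: -7+38=31 d=21 *, l++
l=3 r=12: 0+38=38 d=14 *, l++
l=4 r=12: 2+38=40 d=12 *, l++
l=5 r=12: 3+38=41 d=11 *, l++
l=6 r=12: 6+38=44 d=8 *, l++
l=7 r=12: 10+38=48 d=4 *, l++
l=8 r=12: 11+38=49 d=3 *, l++
l=9 r=12: 12+38=50 d=2 *, l++
l=10 r=12: 22+38=60 d=8, r--
l=10 r=11: 22+37=59 d=7, r--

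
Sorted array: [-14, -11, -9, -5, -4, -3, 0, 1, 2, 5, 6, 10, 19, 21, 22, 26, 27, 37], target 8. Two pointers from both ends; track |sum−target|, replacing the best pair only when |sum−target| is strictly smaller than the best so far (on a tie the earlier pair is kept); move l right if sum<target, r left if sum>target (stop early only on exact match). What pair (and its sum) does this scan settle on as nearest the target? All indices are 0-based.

l=0 r=17: -14+37=23 d=15 *, r--
l=0 r=16: -14+27=13 d=5 *, r--
l=0 r=15: -14+26=12 d=4 *, r--
l=0 r=14: -14+22=8 d=0 *, stop

pair (-14, 22) with sum 8 (|Δ|=0)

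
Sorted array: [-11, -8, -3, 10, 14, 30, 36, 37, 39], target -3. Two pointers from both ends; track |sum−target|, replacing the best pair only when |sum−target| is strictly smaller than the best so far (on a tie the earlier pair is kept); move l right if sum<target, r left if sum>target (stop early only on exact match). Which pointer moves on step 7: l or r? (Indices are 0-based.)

l

[0,8] -11+39=28 d=31 * → r--
[0,7] -11+37=26 d=29 * → r--
[0,6] -11+36=25 d=28 * → r--
[0,5] -11+30=19 d=22 * → r--
[0,4] -11+14=3 d=6 * → r--
[0,3] -11+10=-1 d=2 * → r--
[0,2] -11+-3=-14 d=11 → l++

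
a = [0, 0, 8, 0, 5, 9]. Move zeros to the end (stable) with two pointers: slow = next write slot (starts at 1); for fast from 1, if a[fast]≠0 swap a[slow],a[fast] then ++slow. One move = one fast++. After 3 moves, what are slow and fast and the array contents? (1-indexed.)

slow=1 fast=1: a[fast]=0, fast++
slow=1 fast=2: a[fast]=0, fast++
slow=1 fast=3: a[fast]=8≠0 swap→a[1]=8, slow++,fast++

slow=2, fast=4, a=[8, 0, 0, 0, 5, 9]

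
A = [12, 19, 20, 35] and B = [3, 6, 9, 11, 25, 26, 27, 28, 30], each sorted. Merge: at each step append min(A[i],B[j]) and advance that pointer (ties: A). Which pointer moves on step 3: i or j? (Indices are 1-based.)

j

[i=1,j=1] A[i]=12>B[j]=3 take 3 → j++
[i=1,j=2] A[i]=12>B[j]=6 take 6 → j++
[i=1,j=3] A[i]=12>B[j]=9 take 9 → j++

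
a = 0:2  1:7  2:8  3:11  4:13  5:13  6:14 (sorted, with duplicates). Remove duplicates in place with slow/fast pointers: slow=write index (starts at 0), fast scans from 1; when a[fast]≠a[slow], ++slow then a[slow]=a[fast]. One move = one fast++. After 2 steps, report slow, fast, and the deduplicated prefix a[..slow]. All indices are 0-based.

slow=2, fast=3, prefix=[2, 7, 8]

(s=0,f=1) a[fast]=7≠a[slow]=2 write a[1]=7 → slow++,fast++
(s=1,f=2) a[fast]=8≠a[slow]=7 write a[2]=8 → slow++,fast++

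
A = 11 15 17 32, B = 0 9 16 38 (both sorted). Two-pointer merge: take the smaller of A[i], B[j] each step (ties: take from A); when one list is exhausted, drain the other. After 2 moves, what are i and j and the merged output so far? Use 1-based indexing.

i=1, j=3, merged so far=[0, 9]

i=1 j=1: A[i]=11>B[j]=0 take 0, j++
i=1 j=2: A[i]=11>B[j]=9 take 9, j++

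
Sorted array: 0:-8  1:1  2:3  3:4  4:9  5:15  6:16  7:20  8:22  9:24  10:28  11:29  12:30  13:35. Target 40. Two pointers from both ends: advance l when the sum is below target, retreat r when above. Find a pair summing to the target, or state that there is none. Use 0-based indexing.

(16, 24)

[0,13] -8+35=27 <40 → l++
[1,13] 1+35=36 <40 → l++
[2,13] 3+35=38 <40 → l++
[3,13] 4+35=39 <40 → l++
[4,13] 9+35=44 >40 → r--
[4,12] 9+30=39 <40 → l++
[5,12] 15+30=45 >40 → r--
[5,11] 15+29=44 >40 → r--
[5,10] 15+28=43 >40 → r--
[5,9] 15+24=39 <40 → l++
[6,9] 16+24=40 → found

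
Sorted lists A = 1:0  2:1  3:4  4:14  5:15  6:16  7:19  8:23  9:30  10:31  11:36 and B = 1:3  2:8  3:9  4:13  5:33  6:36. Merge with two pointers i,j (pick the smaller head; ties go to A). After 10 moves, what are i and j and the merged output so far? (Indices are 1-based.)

i=7, j=5, merged so far=[0, 1, 3, 4, 8, 9, 13, 14, 15, 16]

[i=1,j=1] A[i]=0<=B[j]=3 take 0 → i++
[i=2,j=1] A[i]=1<=B[j]=3 take 1 → i++
[i=3,j=1] A[i]=4>B[j]=3 take 3 → j++
[i=3,j=2] A[i]=4<=B[j]=8 take 4 → i++
[i=4,j=2] A[i]=14>B[j]=8 take 8 → j++
[i=4,j=3] A[i]=14>B[j]=9 take 9 → j++
[i=4,j=4] A[i]=14>B[j]=13 take 13 → j++
[i=4,j=5] A[i]=14<=B[j]=33 take 14 → i++
[i=5,j=5] A[i]=15<=B[j]=33 take 15 → i++
[i=6,j=5] A[i]=16<=B[j]=33 take 16 → i++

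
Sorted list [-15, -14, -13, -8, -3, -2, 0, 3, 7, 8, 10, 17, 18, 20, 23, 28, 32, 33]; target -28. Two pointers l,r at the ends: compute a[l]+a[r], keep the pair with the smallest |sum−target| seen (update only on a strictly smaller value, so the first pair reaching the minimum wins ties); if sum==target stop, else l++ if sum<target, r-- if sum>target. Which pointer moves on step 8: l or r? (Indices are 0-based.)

r

l=0 r=17: -15+33=18 d=46 *, r--
l=0 r=16: -15+32=17 d=45 *, r--
l=0 r=15: -15+28=13 d=41 *, r--
l=0 r=14: -15+23=8 d=36 *, r--
l=0 r=13: -15+20=5 d=33 *, r--
l=0 r=12: -15+18=3 d=31 *, r--
l=0 r=11: -15+17=2 d=30 *, r--
l=0 r=10: -15+10=-5 d=23 *, r--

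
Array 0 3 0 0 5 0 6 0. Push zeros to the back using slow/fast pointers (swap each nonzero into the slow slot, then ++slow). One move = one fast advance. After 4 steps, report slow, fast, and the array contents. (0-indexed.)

slow=1, fast=4, a=[3, 0, 0, 0, 5, 0, 6, 0]

slow=0 fast=0: a[fast]=0, fast++
slow=0 fast=1: a[fast]=3≠0 swap→a[0]=3, slow++,fast++
slow=1 fast=2: a[fast]=0, fast++
slow=1 fast=3: a[fast]=0, fast++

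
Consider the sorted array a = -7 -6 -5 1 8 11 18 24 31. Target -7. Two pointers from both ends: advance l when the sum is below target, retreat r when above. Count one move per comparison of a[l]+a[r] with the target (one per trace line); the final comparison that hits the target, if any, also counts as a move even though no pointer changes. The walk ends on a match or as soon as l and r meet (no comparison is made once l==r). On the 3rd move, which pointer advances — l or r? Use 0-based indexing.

r

[0,8] -7+31=24 >-7 → r--
[0,7] -7+24=17 >-7 → r--
[0,6] -7+18=11 >-7 → r--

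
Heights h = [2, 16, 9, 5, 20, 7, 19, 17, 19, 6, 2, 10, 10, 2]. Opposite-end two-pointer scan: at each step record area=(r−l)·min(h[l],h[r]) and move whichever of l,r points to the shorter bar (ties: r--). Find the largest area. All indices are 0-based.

max area = 112

[0,13] min(2,2)*13=26 best=26 * → r--
[0,12] min(2,10)*12=24 best=26 → l++
[1,12] min(16,10)*11=110 best=110 * → r--
[1,11] min(16,10)*10=100 best=110 → r--
[1,10] min(16,2)*9=18 best=110 → r--
[1,9] min(16,6)*8=48 best=110 → r--
[1,8] min(16,19)*7=112 best=112 * → l++
[2,8] min(9,19)*6=54 best=112 → l++
[3,8] min(5,19)*5=25 best=112 → l++
[4,8] min(20,19)*4=76 best=112 → r--
[4,7] min(20,17)*3=51 best=112 → r--
[4,6] min(20,19)*2=38 best=112 → r--
[4,5] min(20,7)*1=7 best=112 → r--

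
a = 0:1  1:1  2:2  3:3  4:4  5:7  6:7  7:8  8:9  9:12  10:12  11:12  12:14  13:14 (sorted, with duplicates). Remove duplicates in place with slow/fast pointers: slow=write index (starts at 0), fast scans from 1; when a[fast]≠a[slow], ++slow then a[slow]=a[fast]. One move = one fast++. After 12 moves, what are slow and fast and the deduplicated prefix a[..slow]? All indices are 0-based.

slow=8, fast=13, prefix=[1, 2, 3, 4, 7, 8, 9, 12, 14]

(s=0,f=1) a[fast]=1=a[slow] dup → fast++
(s=0,f=2) a[fast]=2≠a[slow]=1 write a[1]=2 → slow++,fast++
(s=1,f=3) a[fast]=3≠a[slow]=2 write a[2]=3 → slow++,fast++
(s=2,f=4) a[fast]=4≠a[slow]=3 write a[3]=4 → slow++,fast++
(s=3,f=5) a[fast]=7≠a[slow]=4 write a[4]=7 → slow++,fast++
(s=4,f=6) a[fast]=7=a[slow] dup → fast++
(s=4,f=7) a[fast]=8≠a[slow]=7 write a[5]=8 → slow++,fast++
(s=5,f=8) a[fast]=9≠a[slow]=8 write a[6]=9 → slow++,fast++
(s=6,f=9) a[fast]=12≠a[slow]=9 write a[7]=12 → slow++,fast++
(s=7,f=10) a[fast]=12=a[slow] dup → fast++
(s=7,f=11) a[fast]=12=a[slow] dup → fast++
(s=7,f=12) a[fast]=14≠a[slow]=12 write a[8]=14 → slow++,fast++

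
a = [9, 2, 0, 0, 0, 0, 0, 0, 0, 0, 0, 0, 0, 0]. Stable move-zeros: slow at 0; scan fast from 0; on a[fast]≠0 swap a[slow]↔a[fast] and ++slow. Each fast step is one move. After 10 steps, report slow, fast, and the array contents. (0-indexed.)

slow=0 fast=0: a[fast]=9≠0 swap→a[0]=9, slow++,fast++
slow=1 fast=1: a[fast]=2≠0 swap→a[1]=2, slow++,fast++
slow=2 fast=2: a[fast]=0, fast++
slow=2 fast=3: a[fast]=0, fast++
slow=2 fast=4: a[fast]=0, fast++
slow=2 fast=5: a[fast]=0, fast++
slow=2 fast=6: a[fast]=0, fast++
slow=2 fast=7: a[fast]=0, fast++
slow=2 fast=8: a[fast]=0, fast++
slow=2 fast=9: a[fast]=0, fast++

slow=2, fast=10, a=[9, 2, 0, 0, 0, 0, 0, 0, 0, 0, 0, 0, 0, 0]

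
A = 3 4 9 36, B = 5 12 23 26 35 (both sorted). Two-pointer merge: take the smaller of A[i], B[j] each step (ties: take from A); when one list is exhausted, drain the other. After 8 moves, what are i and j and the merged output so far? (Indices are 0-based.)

[i=0,j=0] A[i]=3<=B[j]=5 take 3 → i++
[i=1,j=0] A[i]=4<=B[j]=5 take 4 → i++
[i=2,j=0] A[i]=9>B[j]=5 take 5 → j++
[i=2,j=1] A[i]=9<=B[j]=12 take 9 → i++
[i=3,j=1] A[i]=36>B[j]=12 take 12 → j++
[i=3,j=2] A[i]=36>B[j]=23 take 23 → j++
[i=3,j=3] A[i]=36>B[j]=26 take 26 → j++
[i=3,j=4] A[i]=36>B[j]=35 take 35 → j++

i=3, j=5, merged so far=[3, 4, 5, 9, 12, 23, 26, 35]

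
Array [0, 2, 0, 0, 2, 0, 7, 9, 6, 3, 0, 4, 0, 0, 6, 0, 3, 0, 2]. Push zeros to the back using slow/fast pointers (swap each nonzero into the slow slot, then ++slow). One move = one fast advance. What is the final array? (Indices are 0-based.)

[2, 2, 7, 9, 6, 3, 4, 6, 3, 2, 0, 0, 0, 0, 0, 0, 0, 0, 0]

slow=0 fast=0: a[fast]=0, fast++
slow=0 fast=1: a[fast]=2≠0 swap→a[0]=2, slow++,fast++
slow=1 fast=2: a[fast]=0, fast++
slow=1 fast=3: a[fast]=0, fast++
slow=1 fast=4: a[fast]=2≠0 swap→a[1]=2, slow++,fast++
slow=2 fast=5: a[fast]=0, fast++
slow=2 fast=6: a[fast]=7≠0 swap→a[2]=7, slow++,fast++
slow=3 fast=7: a[fast]=9≠0 swap→a[3]=9, slow++,fast++
slow=4 fast=8: a[fast]=6≠0 swap→a[4]=6, slow++,fast++
slow=5 fast=9: a[fast]=3≠0 swap→a[5]=3, slow++,fast++
slow=6 fast=10: a[fast]=0, fast++
slow=6 fast=11: a[fast]=4≠0 swap→a[6]=4, slow++,fast++
slow=7 fast=12: a[fast]=0, fast++
slow=7 fast=13: a[fast]=0, fast++
slow=7 fast=14: a[fast]=6≠0 swap→a[7]=6, slow++,fast++
slow=8 fast=15: a[fast]=0, fast++
slow=8 fast=16: a[fast]=3≠0 swap→a[8]=3, slow++,fast++
slow=9 fast=17: a[fast]=0, fast++
slow=9 fast=18: a[fast]=2≠0 swap→a[9]=2, slow++,fast++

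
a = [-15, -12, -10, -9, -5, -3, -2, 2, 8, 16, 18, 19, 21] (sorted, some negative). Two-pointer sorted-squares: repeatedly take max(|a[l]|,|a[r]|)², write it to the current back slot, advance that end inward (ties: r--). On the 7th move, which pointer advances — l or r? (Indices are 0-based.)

l

l=0 r=12: |-15|<=|21| out[12]=441, r--
l=0 r=11: |-15|<=|19| out[11]=361, r--
l=0 r=10: |-15|<=|18| out[10]=324, r--
l=0 r=9: |-15|<=|16| out[9]=256, r--
l=0 r=8: |-15|>|8| out[8]=225, l++
l=1 r=8: |-12|>|8| out[7]=144, l++
l=2 r=8: |-10|>|8| out[6]=100, l++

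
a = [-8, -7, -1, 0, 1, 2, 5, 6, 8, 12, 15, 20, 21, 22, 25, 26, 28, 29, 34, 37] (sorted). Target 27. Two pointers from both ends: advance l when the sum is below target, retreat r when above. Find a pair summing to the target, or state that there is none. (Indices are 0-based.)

[0,19] -8+37=29 >27 → r--
[0,18] -8+34=26 <27 → l++
[1,18] -7+34=27 → found

(-7, 34)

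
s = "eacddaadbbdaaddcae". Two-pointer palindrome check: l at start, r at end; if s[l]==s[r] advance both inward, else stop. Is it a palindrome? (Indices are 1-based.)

l=1 r=18: 'e'=='e', l++,r--
l=2 r=17: 'a'=='a', l++,r--
l=3 r=16: 'c'=='c', l++,r--
l=4 r=15: 'd'=='d', l++,r--
l=5 r=14: 'd'=='d', l++,r--
l=6 r=13: 'a'=='a', l++,r--
l=7 r=12: 'a'=='a', l++,r--
l=8 r=11: 'd'=='d', l++,r--
l=9 r=10: 'b'=='b', l++,r--

palindrome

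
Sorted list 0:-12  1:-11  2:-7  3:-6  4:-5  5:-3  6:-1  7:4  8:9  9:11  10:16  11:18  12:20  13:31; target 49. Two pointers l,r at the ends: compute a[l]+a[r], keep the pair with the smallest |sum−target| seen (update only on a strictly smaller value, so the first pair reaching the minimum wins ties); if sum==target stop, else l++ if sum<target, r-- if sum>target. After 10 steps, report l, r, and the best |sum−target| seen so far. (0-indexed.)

l=10, r=13, best |Δ|=7

[0,13] -12+31=19 d=30 * → l++
[1,13] -11+31=20 d=29 * → l++
[2,13] -7+31=24 d=25 * → l++
[3,13] -6+31=25 d=24 * → l++
[4,13] -5+31=26 d=23 * → l++
[5,13] -3+31=28 d=21 * → l++
[6,13] -1+31=30 d=19 * → l++
[7,13] 4+31=35 d=14 * → l++
[8,13] 9+31=40 d=9 * → l++
[9,13] 11+31=42 d=7 * → l++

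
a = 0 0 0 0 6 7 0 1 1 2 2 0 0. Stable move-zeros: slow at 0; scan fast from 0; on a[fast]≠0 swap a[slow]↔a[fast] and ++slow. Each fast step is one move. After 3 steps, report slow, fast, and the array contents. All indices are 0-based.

(s=0,f=0) a[fast]=0 → fast++
(s=0,f=1) a[fast]=0 → fast++
(s=0,f=2) a[fast]=0 → fast++

slow=0, fast=3, a=[0, 0, 0, 0, 6, 7, 0, 1, 1, 2, 2, 0, 0]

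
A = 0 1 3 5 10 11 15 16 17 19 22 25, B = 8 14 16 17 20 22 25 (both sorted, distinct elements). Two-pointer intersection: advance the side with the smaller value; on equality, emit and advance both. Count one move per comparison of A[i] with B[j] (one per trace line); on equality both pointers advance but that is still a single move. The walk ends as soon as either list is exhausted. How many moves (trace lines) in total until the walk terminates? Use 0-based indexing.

15 moves

[i=0,j=0] 0<8 → i++
[i=1,j=0] 1<8 → i++
[i=2,j=0] 3<8 → i++
[i=3,j=0] 5<8 → i++
[i=4,j=0] 10>8 → j++
[i=4,j=1] 10<14 → i++
[i=5,j=1] 11<14 → i++
[i=6,j=1] 15>14 → j++
[i=6,j=2] 15<16 → i++
[i=7,j=2] 16==16 emit → i++,j++
[i=8,j=3] 17==17 emit → i++,j++
[i=9,j=4] 19<20 → i++
[i=10,j=4] 22>20 → j++
[i=10,j=5] 22==22 emit → i++,j++
[i=11,j=6] 25==25 emit → i++,j++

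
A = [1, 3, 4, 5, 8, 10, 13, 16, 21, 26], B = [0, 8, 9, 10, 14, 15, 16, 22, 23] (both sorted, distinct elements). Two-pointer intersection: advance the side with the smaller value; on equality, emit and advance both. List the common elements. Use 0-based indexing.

intersection = [8, 10, 16]

i=0 j=0: 1>0, j++
i=0 j=1: 1<8, i++
i=1 j=1: 3<8, i++
i=2 j=1: 4<8, i++
i=3 j=1: 5<8, i++
i=4 j=1: 8==8 emit, i++,j++
i=5 j=2: 10>9, j++
i=5 j=3: 10==10 emit, i++,j++
i=6 j=4: 13<14, i++
i=7 j=4: 16>14, j++
i=7 j=5: 16>15, j++
i=7 j=6: 16==16 emit, i++,j++
i=8 j=7: 21<22, i++
i=9 j=7: 26>22, j++
i=9 j=8: 26>23, j++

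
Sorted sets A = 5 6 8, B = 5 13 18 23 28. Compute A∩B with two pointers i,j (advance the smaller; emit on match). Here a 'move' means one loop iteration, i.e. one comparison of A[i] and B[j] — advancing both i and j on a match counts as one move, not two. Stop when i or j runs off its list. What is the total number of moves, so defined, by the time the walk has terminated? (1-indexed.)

3 moves

[i=1,j=1] 5==5 emit → i++,j++
[i=2,j=2] 6<13 → i++
[i=3,j=2] 8<13 → i++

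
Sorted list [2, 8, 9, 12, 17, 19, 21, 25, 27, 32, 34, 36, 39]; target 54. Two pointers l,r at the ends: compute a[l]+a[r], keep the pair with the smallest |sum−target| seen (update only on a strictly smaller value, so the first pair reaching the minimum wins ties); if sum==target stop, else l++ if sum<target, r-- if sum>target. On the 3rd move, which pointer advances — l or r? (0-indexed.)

[0,12] 2+39=41 d=13 * → l++
[1,12] 8+39=47 d=7 * → l++
[2,12] 9+39=48 d=6 * → l++

l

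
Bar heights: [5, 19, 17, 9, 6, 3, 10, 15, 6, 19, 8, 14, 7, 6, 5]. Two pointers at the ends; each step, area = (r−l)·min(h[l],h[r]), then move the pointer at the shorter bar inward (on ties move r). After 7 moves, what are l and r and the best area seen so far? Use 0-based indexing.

l=1, r=8, best area=152

[0,14] min(5,5)*14=70 best=70 * → r--
[0,13] min(5,6)*13=65 best=70 → l++
[1,13] min(19,6)*12=72 best=72 * → r--
[1,12] min(19,7)*11=77 best=77 * → r--
[1,11] min(19,14)*10=140 best=140 * → r--
[1,10] min(19,8)*9=72 best=140 → r--
[1,9] min(19,19)*8=152 best=152 * → r--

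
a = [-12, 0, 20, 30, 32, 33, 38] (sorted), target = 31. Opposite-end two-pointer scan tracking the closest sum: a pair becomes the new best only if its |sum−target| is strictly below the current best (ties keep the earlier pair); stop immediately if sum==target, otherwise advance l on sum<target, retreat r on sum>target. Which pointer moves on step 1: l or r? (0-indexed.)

[0,6] -12+38=26 d=5 * → l++

l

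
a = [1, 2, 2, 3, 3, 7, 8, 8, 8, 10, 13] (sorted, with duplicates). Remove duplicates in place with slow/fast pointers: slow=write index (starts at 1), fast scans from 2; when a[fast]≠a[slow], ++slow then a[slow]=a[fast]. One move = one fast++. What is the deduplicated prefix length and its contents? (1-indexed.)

(s=1,f=2) a[fast]=2≠a[slow]=1 write a[2]=2 → slow++,fast++
(s=2,f=3) a[fast]=2=a[slow] dup → fast++
(s=2,f=4) a[fast]=3≠a[slow]=2 write a[3]=3 → slow++,fast++
(s=3,f=5) a[fast]=3=a[slow] dup → fast++
(s=3,f=6) a[fast]=7≠a[slow]=3 write a[4]=7 → slow++,fast++
(s=4,f=7) a[fast]=8≠a[slow]=7 write a[5]=8 → slow++,fast++
(s=5,f=8) a[fast]=8=a[slow] dup → fast++
(s=5,f=9) a[fast]=8=a[slow] dup → fast++
(s=5,f=10) a[fast]=10≠a[slow]=8 write a[6]=10 → slow++,fast++
(s=6,f=11) a[fast]=13≠a[slow]=10 write a[7]=13 → slow++,fast++

length 7; prefix = [1, 2, 3, 7, 8, 10, 13]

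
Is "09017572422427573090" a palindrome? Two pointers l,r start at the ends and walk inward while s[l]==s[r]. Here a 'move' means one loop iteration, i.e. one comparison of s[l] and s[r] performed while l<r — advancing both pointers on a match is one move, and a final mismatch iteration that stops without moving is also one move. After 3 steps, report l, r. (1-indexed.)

[1,20] '0'=='0' → l++,r--
[2,19] '9'=='9' → l++,r--
[3,18] '0'=='0' → l++,r--

l=4, r=17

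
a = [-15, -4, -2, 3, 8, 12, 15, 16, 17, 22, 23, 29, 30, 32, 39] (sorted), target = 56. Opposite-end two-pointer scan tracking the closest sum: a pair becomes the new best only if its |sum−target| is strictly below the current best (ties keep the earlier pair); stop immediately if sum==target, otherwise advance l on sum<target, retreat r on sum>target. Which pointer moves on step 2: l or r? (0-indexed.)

l

[0,14] -15+39=24 d=32 * → l++
[1,14] -4+39=35 d=21 * → l++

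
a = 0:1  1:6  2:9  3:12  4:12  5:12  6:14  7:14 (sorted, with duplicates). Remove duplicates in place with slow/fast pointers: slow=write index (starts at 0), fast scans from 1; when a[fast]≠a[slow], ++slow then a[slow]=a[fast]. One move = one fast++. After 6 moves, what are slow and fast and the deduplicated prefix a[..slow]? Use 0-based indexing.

slow=0 fast=1: a[fast]=6≠a[slow]=1 write a[1]=6, slow++,fast++
slow=1 fast=2: a[fast]=9≠a[slow]=6 write a[2]=9, slow++,fast++
slow=2 fast=3: a[fast]=12≠a[slow]=9 write a[3]=12, slow++,fast++
slow=3 fast=4: a[fast]=12=a[slow] dup, fast++
slow=3 fast=5: a[fast]=12=a[slow] dup, fast++
slow=3 fast=6: a[fast]=14≠a[slow]=12 write a[4]=14, slow++,fast++

slow=4, fast=7, prefix=[1, 6, 9, 12, 14]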